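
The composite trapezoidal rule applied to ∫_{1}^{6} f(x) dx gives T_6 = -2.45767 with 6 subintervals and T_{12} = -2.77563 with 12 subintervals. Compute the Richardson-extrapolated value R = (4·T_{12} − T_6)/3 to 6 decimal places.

R = (4·T_{12} − T_6) / 3 = (4·(-2.77563) − (-2.45767))/3 = (-8.64485)/3 = -2.881617.

-2.881617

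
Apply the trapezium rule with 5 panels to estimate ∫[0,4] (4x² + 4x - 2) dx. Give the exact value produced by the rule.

h = (4 − 0)/5 = 0.8.
Nodes x₀,…,x₅ = 0, 0.8, 1.6, 2.4, 3.2, 4.
f(x) = 4x² + 4x - 2: f₀=-2, f₁=3.76, f₂=14.64, f₃=30.64, f₄=51.76, f₅=78.
(h/2)·[f₀ + 2f₁ + 2f₂ + 2f₃ + 2f₄ + f₅] = 0.4·(277.6) = 111.04.

111.04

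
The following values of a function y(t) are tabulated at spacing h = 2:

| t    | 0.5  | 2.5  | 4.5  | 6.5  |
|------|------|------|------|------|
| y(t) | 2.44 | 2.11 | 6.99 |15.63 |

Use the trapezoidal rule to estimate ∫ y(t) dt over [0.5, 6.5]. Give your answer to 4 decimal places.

h = 2, n = 3.
(h/2)·[y₀ + 2y₁ + 2y₂ + y₃] = 1·(36.27) = 36.2700.

36.2700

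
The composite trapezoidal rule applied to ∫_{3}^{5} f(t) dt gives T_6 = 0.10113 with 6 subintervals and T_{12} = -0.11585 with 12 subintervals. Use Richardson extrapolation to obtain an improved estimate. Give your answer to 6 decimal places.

-0.188177

R = (4·T_{12} − T_6) / 3 = (4·(-0.11585) − 0.10113)/3 = (-0.56453)/3 = -0.188177.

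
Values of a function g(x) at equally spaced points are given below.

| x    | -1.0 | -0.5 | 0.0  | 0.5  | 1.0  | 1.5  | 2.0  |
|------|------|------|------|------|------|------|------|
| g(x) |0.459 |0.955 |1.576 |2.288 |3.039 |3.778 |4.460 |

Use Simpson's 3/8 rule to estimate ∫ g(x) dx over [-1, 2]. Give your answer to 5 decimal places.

7.03856

h = 0.5, n = 6.
(3h/8)·[y₀ + 3y₁ + 3y₂ + 2y₃ + 3y₄ + 3y₅ + y₆] = 0.1875·(37.539) = 7.03856.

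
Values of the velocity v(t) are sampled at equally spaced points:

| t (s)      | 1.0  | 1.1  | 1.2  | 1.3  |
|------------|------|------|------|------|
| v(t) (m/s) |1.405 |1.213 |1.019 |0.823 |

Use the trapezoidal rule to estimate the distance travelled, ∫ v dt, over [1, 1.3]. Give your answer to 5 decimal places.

0.33460

h = 0.1, n = 3.
(h/2)·[y₀ + 2y₁ + 2y₂ + y₃] = 0.05·(6.692) = 0.33460.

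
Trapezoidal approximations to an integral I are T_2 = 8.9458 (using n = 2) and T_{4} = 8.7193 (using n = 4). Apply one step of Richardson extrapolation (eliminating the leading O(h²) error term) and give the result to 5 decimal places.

8.64380

R = (4·T_{4} − T_2) / 3 = (4·8.7193 − 8.9458)/3 = (25.9314)/3 = 8.64380.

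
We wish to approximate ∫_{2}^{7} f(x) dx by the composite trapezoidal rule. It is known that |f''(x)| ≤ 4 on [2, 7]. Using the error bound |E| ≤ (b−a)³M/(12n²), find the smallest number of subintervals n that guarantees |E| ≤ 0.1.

21

Need 500/(12n²) ≤ 0.1.
n² ≥ 500/(12·0.1) = 416.667 ⇒ n ≥ 20.4124, so the smallest n is 21.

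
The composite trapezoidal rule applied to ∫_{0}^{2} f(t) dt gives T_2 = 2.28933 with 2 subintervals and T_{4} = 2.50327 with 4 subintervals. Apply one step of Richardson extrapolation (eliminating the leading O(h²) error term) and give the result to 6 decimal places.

2.574583

R = (4·T_{4} − T_2) / 3 = (4·2.50327 − 2.28933)/3 = (7.72375)/3 = 2.574583.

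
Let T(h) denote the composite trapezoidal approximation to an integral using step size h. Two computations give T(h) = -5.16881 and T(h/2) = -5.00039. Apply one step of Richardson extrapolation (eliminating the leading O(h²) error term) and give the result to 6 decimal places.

R = (4·T(h/2) − T(h)) / 3 = (4·(-5.00039) − (-5.16881))/3 = (-14.83275)/3 = -4.944250.

-4.944250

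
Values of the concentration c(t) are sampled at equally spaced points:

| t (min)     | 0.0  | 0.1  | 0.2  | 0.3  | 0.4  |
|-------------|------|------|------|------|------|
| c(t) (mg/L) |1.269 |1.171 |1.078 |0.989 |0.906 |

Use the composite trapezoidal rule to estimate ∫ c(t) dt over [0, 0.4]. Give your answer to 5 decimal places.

h = 0.1, n = 4.
(h/2)·[y₀ + 2y₁ + 2y₂ + 2y₃ + y₄] = 0.05·(8.651) = 0.43255.

0.43255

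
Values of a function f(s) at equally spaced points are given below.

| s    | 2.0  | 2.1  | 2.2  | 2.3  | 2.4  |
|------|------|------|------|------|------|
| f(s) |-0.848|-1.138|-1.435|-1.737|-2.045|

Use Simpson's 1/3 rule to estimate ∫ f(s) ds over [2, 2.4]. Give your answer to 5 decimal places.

-0.57543

h = 0.1, n = 4.
(h/3)·[y₀ + 4y₁ + 2y₂ + 4y₃ + y₄] = 0.033333·(-17.263) = -0.57543.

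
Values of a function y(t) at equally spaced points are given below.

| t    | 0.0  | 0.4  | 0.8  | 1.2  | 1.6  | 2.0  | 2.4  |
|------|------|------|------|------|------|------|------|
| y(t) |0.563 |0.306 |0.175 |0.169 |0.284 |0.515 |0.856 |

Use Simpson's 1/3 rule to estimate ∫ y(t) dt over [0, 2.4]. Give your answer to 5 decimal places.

0.83960

h = 0.4, n = 6.
(h/3)·[y₀ + 4y₁ + 2y₂ + 4y₃ + 2y₄ + 4y₅ + y₆] = 0.133333·(6.297) = 0.83960.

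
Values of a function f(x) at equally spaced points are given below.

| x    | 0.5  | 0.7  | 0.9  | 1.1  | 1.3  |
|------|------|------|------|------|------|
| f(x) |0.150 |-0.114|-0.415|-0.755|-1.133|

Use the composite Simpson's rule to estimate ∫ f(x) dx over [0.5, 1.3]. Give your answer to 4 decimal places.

h = 0.2, n = 4.
(h/3)·[y₀ + 4y₁ + 2y₂ + 4y₃ + y₄] = 0.066667·(-5.289) = -0.3526.

-0.3526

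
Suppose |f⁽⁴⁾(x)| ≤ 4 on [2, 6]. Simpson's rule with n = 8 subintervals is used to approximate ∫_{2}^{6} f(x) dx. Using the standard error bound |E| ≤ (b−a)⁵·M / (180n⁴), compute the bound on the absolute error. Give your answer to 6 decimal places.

0.005556

|E| ≤ (4)⁵·4 / (180·8⁴) = 4096/737280 = 0.005556.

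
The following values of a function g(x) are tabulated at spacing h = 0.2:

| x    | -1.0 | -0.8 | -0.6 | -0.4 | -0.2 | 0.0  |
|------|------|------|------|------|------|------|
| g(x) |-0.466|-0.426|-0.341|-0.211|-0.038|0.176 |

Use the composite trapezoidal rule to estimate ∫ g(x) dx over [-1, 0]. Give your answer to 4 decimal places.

-0.2322

h = 0.2, n = 5.
(h/2)·[y₀ + 2y₁ + 2y₂ + 2y₃ + 2y₄ + y₅] = 0.1·(-2.322) = -0.2322.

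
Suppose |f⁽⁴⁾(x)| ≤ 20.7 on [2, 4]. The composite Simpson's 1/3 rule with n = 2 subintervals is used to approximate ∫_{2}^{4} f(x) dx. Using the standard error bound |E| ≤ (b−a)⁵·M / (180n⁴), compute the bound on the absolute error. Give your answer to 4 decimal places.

0.2300

|E| ≤ (2)⁵·20.7 / (180·2⁴) = 662.4/2880 = 0.2300.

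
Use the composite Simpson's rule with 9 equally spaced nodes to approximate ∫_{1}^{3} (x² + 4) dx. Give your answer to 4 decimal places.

h = (3 − 1)/8 = 0.25.
Nodes x₀,…,x₈ = 1, 1.25, 1.5, 1.75, 2, 2.25, 2.5, 2.75, 3.
f(x) = x² + 4: f₀=5, f₁=5.5625, f₂=6.25, f₃=7.0625, f₄=8, f₅=9.0625, f₆=10.25, f₇=11.5625, f₈=13.
(h/3)·[f₀ + 4f₁ + 2f₂ + 4f₃ + 2f₄ + 4f₅ + 2f₆ + 4f₇ + f₈] = 0.083333·(200) = 16.6667.

16.6667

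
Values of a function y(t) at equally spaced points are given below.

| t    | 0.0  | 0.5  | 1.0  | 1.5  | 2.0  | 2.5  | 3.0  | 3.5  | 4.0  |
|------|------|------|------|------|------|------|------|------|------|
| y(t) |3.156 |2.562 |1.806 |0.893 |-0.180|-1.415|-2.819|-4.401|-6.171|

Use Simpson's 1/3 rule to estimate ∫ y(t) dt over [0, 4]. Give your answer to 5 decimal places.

-2.47417

h = 0.5, n = 8.
(h/3)·[y₀ + 4y₁ + 2y₂ + 4y₃ + 2y₄ + 4y₅ + 2y₆ + 4y₇ + y₈] = 0.166667·(-14.845) = -2.47417.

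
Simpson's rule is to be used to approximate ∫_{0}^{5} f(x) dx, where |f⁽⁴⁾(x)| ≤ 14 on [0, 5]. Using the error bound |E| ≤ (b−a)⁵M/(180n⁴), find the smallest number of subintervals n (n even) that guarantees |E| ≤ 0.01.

Need 43750/(180n⁴) ≤ 0.01.
n⁴ ≥ 43750/(180·0.01) = 24305.6 ⇒ n ≥ 12.4861, so the smallest even n is 14. (n must be even for Simpson's rule.)

14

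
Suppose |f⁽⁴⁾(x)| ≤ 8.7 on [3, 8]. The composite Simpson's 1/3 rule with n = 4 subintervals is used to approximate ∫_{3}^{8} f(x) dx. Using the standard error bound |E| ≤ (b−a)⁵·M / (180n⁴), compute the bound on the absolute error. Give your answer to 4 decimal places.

0.5900

|E| ≤ (5)⁵·8.7 / (180·4⁴) = 27187.5/46080 = 0.5900.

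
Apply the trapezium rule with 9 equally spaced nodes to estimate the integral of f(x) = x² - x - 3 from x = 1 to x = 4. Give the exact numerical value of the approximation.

h = (4 − 1)/8 = 0.375.
Nodes x₀,…,x₈ = 1, 1.375, 1.75, 2.125, 2.5, 2.875, 3.25, 3.625, 4.
f(x) = x² - x - 3: f₀=-3, f₁=-2.484375, f₂=-1.6875, f₃=-0.609375, f₄=0.75, f₅=2.390625, f₆=4.3125, f₇=6.515625, f₈=9.
(h/2)·[f₀ + 2f₁ + 2f₂ + 2f₃ + 2f₄ + 2f₅ + 2f₆ + 2f₇ + f₈] = 0.1875·(24.375) = 4.5703125.

4.5703125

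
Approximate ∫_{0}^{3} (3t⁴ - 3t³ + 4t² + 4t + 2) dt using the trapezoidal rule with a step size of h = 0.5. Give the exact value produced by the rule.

150.59375

h = (3 − 0)/6 = 0.5.
Nodes t₀,…,t₆ = 0, 0.5, 1, 1.5, 2, 2.5, 3.
f(t) = 3t⁴ - 3t³ + 4t² + 4t + 2: f₀=2, f₁=4.8125, f₂=10, f₃=22.0625, f₄=50, f₅=107.3125, f₆=212.
(h/2)·[f₀ + 2f₁ + 2f₂ + 2f₃ + 2f₄ + 2f₅ + f₆] = 0.25·(602.375) = 150.59375.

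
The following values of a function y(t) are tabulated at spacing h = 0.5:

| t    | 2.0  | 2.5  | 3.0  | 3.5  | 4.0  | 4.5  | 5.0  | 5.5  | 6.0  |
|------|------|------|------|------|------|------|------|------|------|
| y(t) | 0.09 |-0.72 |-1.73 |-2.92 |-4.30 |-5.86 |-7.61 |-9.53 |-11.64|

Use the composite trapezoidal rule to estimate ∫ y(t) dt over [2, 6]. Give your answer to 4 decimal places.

h = 0.5, n = 8.
(h/2)·[y₀ + 2y₁ + 2y₂ + 2y₃ + 2y₄ + 2y₅ + 2y₆ + 2y₇ + y₈] = 0.25·(-76.89) = -19.2225.

-19.2225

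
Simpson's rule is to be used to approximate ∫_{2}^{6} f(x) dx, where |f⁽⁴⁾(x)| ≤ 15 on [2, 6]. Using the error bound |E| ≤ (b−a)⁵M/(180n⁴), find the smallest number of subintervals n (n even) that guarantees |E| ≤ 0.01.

Need 15360/(180n⁴) ≤ 0.01.
n⁴ ≥ 15360/(180·0.01) = 8533.33 ⇒ n ≥ 9.6112, so the smallest even n is 10. (n must be even for Simpson's rule.)

10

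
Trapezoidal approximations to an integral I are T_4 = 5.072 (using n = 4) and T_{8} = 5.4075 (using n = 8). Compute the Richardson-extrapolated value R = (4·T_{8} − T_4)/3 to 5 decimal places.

R = (4·T_{8} − T_4) / 3 = (4·5.4075 − 5.072)/3 = (16.5580)/3 = 5.51933.

5.51933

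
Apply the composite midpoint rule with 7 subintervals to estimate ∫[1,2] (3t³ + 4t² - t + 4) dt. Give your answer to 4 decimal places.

h = (2 − 1)/7 = 0.142857.
Midpoints m₁,…,m₇ = 1.071429, 1.214286, 1.357143, 1.5, 1.642857, 1.785714, 1.928571.
f(m₁)=11.210277, f(m₂)=14.055029, f(m₃)=17.509111, f(m₄)=21.625, f(m₅)=26.455175, f(m₆)=32.052114, f(m₇)=38.468294.
h·[f(m₁) + f(m₂) + f(m₃) + f(m₄) + f(m₅) + f(m₆) + f(m₇)] = 0.142857·(161.375) = 23.0536.

23.0536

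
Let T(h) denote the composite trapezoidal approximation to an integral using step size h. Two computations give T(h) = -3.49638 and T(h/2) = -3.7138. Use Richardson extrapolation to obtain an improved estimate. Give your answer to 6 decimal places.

-3.786273

R = (4·T(h/2) − T(h)) / 3 = (4·(-3.7138) − (-3.49638))/3 = (-11.35882)/3 = -3.786273.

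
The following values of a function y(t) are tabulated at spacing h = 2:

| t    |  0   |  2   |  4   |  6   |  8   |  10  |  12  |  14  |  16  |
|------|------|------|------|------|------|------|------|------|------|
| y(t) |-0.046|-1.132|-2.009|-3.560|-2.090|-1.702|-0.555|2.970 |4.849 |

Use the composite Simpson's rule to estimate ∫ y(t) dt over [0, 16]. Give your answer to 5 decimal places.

h = 2, n = 8.
(h/3)·[y₀ + 4y₁ + 2y₂ + 4y₃ + 2y₄ + 4y₅ + 2y₆ + 4y₇ + y₈] = 0.666667·(-18.201) = -12.13400.

-12.13400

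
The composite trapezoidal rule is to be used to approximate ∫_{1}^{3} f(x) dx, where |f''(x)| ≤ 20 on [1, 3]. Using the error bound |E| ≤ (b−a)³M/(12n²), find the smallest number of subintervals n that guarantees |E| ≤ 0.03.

Need 160/(12n²) ≤ 0.03.
n² ≥ 160/(12·0.03) = 444.444 ⇒ n ≥ 21.0819, so the smallest n is 22.

22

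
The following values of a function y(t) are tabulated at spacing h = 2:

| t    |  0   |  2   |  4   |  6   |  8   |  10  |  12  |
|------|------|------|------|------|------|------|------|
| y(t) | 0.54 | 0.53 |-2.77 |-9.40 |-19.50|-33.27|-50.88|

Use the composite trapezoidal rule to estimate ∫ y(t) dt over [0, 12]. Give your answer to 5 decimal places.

-179.16000

h = 2, n = 6.
(h/2)·[y₀ + 2y₁ + 2y₂ + 2y₃ + 2y₄ + 2y₅ + y₆] = 1·(-179.16) = -179.16000.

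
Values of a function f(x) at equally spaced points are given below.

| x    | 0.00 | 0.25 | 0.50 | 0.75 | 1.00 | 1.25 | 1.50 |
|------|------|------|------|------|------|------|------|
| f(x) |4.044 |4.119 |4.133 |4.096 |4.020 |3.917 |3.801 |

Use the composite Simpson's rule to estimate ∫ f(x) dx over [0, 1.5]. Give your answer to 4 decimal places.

h = 0.25, n = 6.
(h/3)·[y₀ + 4y₁ + 2y₂ + 4y₃ + 2y₄ + 4y₅ + y₆] = 0.083333·(72.679) = 6.0566.

6.0566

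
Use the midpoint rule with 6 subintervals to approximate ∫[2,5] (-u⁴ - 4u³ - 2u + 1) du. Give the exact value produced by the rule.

-1238.10546875

h = (5 − 2)/6 = 0.5.
Midpoints m₁,…,m₆ = 2.25, 2.75, 3.25, 3.75, 4.25, 4.75.
f(m₁)=-74.69140625, f(m₂)=-144.87890625, f(m₃)=-254.37890625, f(m₄)=-415.19140625, f(m₅)=-640.81640625, f(m₆)=-946.25390625.
h·[f(m₁) + f(m₂) + f(m₃) + f(m₄) + f(m₅) + f(m₆)] = 0.5·(-2476.2109375) = -1238.10546875.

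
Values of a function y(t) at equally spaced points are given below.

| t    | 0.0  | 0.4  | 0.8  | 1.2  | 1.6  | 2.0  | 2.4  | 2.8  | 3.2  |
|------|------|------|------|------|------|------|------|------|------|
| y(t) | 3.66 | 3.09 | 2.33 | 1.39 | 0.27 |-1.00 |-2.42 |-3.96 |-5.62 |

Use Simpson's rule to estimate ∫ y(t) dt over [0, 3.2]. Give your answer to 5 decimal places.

h = 0.4, n = 8.
(h/3)·[y₀ + 4y₁ + 2y₂ + 4y₃ + 2y₄ + 4y₅ + 2y₆ + 4y₇ + y₈] = 0.133333·(-3.52) = -0.46933.

-0.46933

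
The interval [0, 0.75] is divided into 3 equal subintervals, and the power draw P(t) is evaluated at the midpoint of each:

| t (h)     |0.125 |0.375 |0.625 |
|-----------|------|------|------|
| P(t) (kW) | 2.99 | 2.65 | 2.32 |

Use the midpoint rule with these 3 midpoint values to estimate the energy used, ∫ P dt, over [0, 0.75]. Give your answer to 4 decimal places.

1.9900

h = 0.25, n = 3.
h·[y(m₁) + y(m₂) + y(m₃)] = 0.25·(7.96) = 1.9900.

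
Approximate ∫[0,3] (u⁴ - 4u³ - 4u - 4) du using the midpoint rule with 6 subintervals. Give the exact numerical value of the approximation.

h = (3 − 0)/6 = 0.5.
Midpoints m₁,…,m₆ = 0.25, 0.75, 1.25, 1.75, 2.25, 2.75.
f(m₁)=-5.05859375, f(m₂)=-8.37109375, f(m₃)=-14.37109375, f(m₄)=-23.05859375, f(m₅)=-32.93359375, f(m₆)=-40.99609375.
h·[f(m₁) + f(m₂) + f(m₃) + f(m₄) + f(m₅) + f(m₆)] = 0.5·(-124.7890625) = -62.39453125.

-62.39453125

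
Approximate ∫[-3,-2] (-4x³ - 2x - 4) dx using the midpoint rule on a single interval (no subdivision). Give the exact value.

M = (b−a)·f(-2.5) = 1·(63.5) = 63.5.

63.5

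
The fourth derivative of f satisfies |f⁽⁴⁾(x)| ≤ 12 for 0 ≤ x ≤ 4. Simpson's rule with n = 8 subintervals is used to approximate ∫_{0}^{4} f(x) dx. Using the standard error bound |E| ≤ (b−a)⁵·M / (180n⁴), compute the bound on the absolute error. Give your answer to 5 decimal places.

0.01667

|E| ≤ (4)⁵·12 / (180·8⁴) = 12288/737280 = 0.01667.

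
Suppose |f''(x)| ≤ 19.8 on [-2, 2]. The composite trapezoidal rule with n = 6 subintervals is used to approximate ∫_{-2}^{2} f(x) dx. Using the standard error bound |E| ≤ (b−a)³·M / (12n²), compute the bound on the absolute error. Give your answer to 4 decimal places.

2.9333

|E| ≤ (4)³·19.8 / (12·6²) = 1267.2/432 = 2.9333.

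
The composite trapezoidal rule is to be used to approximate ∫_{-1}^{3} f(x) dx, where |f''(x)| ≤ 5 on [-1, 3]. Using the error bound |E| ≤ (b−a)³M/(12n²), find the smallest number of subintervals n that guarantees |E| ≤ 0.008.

58

Need 320/(12n²) ≤ 0.008.
n² ≥ 320/(12·0.008) = 3333.33 ⇒ n ≥ 57.7350, so the smallest n is 58.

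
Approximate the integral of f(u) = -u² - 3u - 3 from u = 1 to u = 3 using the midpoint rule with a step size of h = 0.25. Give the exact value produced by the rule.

-26.65625

h = (3 − 1)/8 = 0.25.
Midpoints m₁,…,m₈ = 1.125, 1.375, 1.625, 1.875, 2.125, 2.375, 2.625, 2.875.
f(m₁)=-7.640625, f(m₂)=-9.015625, f(m₃)=-10.515625, f(m₄)=-12.140625, f(m₅)=-13.890625, f(m₆)=-15.765625, f(m₇)=-17.765625, f(m₈)=-19.890625.
h·[f(m₁) + f(m₂) + f(m₃) + f(m₄) + f(m₅) + f(m₆) + f(m₇) + f(m₈)] = 0.25·(-106.625) = -26.65625.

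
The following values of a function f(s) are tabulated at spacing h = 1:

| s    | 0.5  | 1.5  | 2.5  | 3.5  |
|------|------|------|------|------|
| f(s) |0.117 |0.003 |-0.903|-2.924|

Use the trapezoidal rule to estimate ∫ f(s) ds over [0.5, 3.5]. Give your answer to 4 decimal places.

h = 1, n = 3.
(h/2)·[y₀ + 2y₁ + 2y₂ + y₃] = 0.5·(-4.607) = -2.3035.

-2.3035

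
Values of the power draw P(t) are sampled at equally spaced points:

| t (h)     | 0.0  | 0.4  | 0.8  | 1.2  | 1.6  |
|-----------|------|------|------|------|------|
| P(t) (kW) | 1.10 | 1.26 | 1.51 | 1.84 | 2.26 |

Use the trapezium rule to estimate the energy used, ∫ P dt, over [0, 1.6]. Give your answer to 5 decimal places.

2.51600

h = 0.4, n = 4.
(h/2)·[y₀ + 2y₁ + 2y₂ + 2y₃ + y₄] = 0.2·(12.58) = 2.51600.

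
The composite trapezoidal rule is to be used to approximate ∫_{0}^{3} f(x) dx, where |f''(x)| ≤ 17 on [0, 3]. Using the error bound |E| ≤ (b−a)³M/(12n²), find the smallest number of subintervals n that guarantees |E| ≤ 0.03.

Need 459/(12n²) ≤ 0.03.
n² ≥ 459/(12·0.03) = 1275 ⇒ n ≥ 35.7071, so the smallest n is 36.

36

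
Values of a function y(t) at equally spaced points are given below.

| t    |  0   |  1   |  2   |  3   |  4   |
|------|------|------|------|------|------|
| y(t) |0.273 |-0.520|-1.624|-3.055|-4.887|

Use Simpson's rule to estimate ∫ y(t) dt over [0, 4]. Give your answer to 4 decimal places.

-7.3873

h = 1, n = 4.
(h/3)·[y₀ + 4y₁ + 2y₂ + 4y₃ + y₄] = 0.333333·(-22.162) = -7.3873.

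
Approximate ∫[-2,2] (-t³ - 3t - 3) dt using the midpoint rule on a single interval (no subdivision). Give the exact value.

M = (b−a)·f(0) = 4·(-3) = -12.

-12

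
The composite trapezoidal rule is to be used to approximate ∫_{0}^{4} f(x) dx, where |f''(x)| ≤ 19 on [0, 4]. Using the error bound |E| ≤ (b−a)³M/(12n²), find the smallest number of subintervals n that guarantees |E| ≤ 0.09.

Need 1216/(12n²) ≤ 0.09.
n² ≥ 1216/(12·0.09) = 1125.93 ⇒ n ≥ 33.5548, so the smallest n is 34.

34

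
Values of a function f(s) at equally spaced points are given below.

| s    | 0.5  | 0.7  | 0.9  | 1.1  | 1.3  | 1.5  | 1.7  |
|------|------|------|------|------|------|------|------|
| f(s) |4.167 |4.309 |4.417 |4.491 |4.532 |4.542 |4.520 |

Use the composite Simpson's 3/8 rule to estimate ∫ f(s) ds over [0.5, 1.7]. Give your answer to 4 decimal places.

h = 0.2, n = 6.
(3h/8)·[y₀ + 3y₁ + 3y₂ + 2y₃ + 3y₄ + 3y₅ + y₆] = 0.075·(71.069) = 5.3302.

5.3302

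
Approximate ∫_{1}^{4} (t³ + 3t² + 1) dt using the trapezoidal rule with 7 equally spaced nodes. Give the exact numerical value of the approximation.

h = (4 − 1)/6 = 0.5.
Nodes t₀,…,t₆ = 1, 1.5, 2, 2.5, 3, 3.5, 4.
f(t) = t³ + 3t² + 1: f₀=5, f₁=11.125, f₂=21, f₃=35.375, f₄=55, f₅=80.625, f₆=113.
(h/2)·[f₀ + 2f₁ + 2f₂ + 2f₃ + 2f₄ + 2f₅ + f₆] = 0.25·(524.25) = 131.0625.

131.0625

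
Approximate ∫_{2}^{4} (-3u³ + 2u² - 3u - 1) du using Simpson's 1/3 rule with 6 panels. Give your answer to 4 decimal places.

h = (4 − 2)/6 = 0.333333.
Nodes u₀,…,u₆ = 2, 2.333333, 2.666667, 3, 3.333333, 3.666667, 4.
f(u) = -3u³ + 2u² - 3u - 1: f₀=-23, f₁=-35.222222, f₂=-51.666667, f₃=-73, f₄=-99.888889, f₅=-133, f₆=-173.
(h/3)·[f₀ + 4f₁ + 2f₂ + 4f₃ + 2f₄ + 4f₅ + f₆] = 0.111111·(-1464) = -162.6667.

-162.6667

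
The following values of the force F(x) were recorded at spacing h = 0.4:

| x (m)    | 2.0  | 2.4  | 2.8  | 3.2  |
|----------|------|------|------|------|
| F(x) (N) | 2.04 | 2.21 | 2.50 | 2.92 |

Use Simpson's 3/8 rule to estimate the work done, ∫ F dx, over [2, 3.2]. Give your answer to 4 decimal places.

h = 0.4, n = 3.
(3h/8)·[y₀ + 3y₁ + 3y₂ + y₃] = 0.15·(19.09) = 2.8635.

2.8635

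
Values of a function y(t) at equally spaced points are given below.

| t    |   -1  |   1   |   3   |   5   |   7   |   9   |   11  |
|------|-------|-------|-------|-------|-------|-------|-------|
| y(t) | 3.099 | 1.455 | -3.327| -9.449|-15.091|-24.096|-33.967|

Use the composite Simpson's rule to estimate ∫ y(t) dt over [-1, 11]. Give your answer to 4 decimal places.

-130.7093

h = 2, n = 6.
(h/3)·[y₀ + 4y₁ + 2y₂ + 4y₃ + 2y₄ + 4y₅ + y₆] = 0.666667·(-196.064) = -130.7093.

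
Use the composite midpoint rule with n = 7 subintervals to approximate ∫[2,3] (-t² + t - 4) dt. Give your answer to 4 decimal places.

-7.8316

h = (3 − 2)/7 = 0.142857.
Midpoints m₁,…,m₇ = 2.071429, 2.214286, 2.357143, 2.5, 2.642857, 2.785714, 2.928571.
f(m₁)=-6.219388, f(m₂)=-6.688776, f(m₃)=-7.198980, f(m₄)=-7.75, f(m₅)=-8.341837, f(m₆)=-8.974490, f(m₇)=-9.647959.
h·[f(m₁) + f(m₂) + f(m₃) + f(m₄) + f(m₅) + f(m₆) + f(m₇)] = 0.142857·(-54.821429) = -7.8316.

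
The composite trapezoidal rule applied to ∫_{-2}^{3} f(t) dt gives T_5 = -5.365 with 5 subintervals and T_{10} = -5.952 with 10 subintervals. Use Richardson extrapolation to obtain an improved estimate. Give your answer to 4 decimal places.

R = (4·T_{10} − T_5) / 3 = (4·(-5.952) − (-5.365))/3 = (-18.443)/3 = -6.1477.

-6.1477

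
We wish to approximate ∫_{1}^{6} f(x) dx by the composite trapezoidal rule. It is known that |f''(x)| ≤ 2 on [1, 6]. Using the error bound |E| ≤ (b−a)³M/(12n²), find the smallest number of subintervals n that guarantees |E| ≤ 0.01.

46

Need 250/(12n²) ≤ 0.01.
n² ≥ 250/(12·0.01) = 2083.33 ⇒ n ≥ 45.6435, so the smallest n is 46.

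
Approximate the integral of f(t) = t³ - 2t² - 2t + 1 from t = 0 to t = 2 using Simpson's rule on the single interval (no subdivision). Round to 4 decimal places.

-3.3333

S = (b−a)/6 · [f(0) + 4f(1) + f(2)] = 0.333333·[1 + 4·(-2) + (-3)] = -3.3333.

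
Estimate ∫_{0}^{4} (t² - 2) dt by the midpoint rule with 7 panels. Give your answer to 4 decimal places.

h = (4 − 0)/7 = 0.571429.
Midpoints m₁,…,m₇ = 0.285714, 0.857143, 1.428571, 2, 2.571429, 3.142857, 3.714286.
f(m₁)=-1.918367, f(m₂)=-1.265306, f(m₃)=0.040816, f(m₄)=2, f(m₅)=4.612245, f(m₆)=7.877551, f(m₇)=11.795918.
h·[f(m₁) + f(m₂) + f(m₃) + f(m₄) + f(m₅) + f(m₆) + f(m₇)] = 0.571429·(23.142857) = 13.2245.

13.2245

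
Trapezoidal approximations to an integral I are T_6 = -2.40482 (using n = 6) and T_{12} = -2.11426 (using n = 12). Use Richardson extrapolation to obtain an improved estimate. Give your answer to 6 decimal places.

R = (4·T_{12} − T_6) / 3 = (4·(-2.11426) − (-2.40482))/3 = (-6.05222)/3 = -2.017407.

-2.017407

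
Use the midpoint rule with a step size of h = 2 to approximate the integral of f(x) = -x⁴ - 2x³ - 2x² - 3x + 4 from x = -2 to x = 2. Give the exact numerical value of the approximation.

h = (2 − (-2))/2 = 2.
Midpoints m₁,…,m₂ = -1, 1.
f(m₁)=6, f(m₂)=-4.
h·[f(m₁) + f(m₂)] = 2·(2) = 4.

4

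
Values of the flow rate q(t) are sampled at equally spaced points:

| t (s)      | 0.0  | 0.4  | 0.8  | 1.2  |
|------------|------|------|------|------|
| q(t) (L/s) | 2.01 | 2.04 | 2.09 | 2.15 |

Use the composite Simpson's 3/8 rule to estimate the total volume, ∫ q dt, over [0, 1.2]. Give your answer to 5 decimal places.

h = 0.4, n = 3.
(3h/8)·[y₀ + 3y₁ + 3y₂ + y₃] = 0.15·(16.55) = 2.48250.

2.48250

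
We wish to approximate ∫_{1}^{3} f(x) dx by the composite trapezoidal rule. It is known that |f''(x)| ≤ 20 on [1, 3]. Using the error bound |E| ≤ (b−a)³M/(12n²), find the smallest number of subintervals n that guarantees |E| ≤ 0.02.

26

Need 160/(12n²) ≤ 0.02.
n² ≥ 160/(12·0.02) = 666.667 ⇒ n ≥ 25.8199, so the smallest n is 26.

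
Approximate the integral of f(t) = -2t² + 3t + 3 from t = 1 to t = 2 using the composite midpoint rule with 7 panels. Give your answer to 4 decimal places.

2.8367

h = (2 − 1)/7 = 0.142857.
Midpoints m₁,…,m₇ = 1.071429, 1.214286, 1.357143, 1.5, 1.642857, 1.785714, 1.928571.
f(m₁)=3.918367, f(m₂)=3.693878, f(m₃)=3.387755, f(m₄)=3, f(m₅)=2.530612, f(m₆)=1.979592, f(m₇)=1.346939.
h·[f(m₁) + f(m₂) + f(m₃) + f(m₄) + f(m₅) + f(m₆) + f(m₇)] = 0.142857·(19.857143) = 2.8367.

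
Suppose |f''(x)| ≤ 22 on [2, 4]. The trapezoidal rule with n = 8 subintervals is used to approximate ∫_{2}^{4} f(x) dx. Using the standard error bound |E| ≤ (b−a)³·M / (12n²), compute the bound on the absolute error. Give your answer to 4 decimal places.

|E| ≤ (2)³·22 / (12·8²) = 176/768 = 0.2292.

0.2292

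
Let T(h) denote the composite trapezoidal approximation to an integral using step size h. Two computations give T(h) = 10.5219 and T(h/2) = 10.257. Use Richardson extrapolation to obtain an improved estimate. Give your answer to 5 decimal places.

R = (4·T(h/2) − T(h)) / 3 = (4·10.257 − 10.5219)/3 = (30.5061)/3 = 10.16870.

10.16870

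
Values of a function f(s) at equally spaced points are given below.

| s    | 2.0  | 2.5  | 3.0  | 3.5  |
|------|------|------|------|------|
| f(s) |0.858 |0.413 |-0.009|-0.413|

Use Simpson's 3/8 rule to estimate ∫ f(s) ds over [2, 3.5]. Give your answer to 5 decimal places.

h = 0.5, n = 3.
(3h/8)·[y₀ + 3y₁ + 3y₂ + y₃] = 0.1875·(1.657) = 0.31069.

0.31069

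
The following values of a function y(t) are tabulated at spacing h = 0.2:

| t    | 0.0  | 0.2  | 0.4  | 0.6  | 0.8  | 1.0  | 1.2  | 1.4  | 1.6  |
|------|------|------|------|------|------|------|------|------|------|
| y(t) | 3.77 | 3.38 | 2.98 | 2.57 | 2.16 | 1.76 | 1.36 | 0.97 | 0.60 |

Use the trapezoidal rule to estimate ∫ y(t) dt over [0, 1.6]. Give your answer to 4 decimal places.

3.4730

h = 0.2, n = 8.
(h/2)·[y₀ + 2y₁ + 2y₂ + 2y₃ + 2y₄ + 2y₅ + 2y₆ + 2y₇ + y₈] = 0.1·(34.73) = 3.4730.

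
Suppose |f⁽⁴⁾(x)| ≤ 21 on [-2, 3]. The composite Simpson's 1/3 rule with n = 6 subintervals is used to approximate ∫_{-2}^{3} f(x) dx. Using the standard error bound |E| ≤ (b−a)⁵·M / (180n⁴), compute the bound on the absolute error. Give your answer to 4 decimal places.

|E| ≤ (5)⁵·21 / (180·6⁴) = 65625/233280 = 0.2813.

0.2813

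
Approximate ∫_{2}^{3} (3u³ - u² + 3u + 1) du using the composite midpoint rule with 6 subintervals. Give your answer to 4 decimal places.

50.8669

h = (3 − 2)/6 = 0.166667.
Midpoints m₁,…,m₆ = 2.083333, 2.25, 2.416667, 2.583333, 2.75, 2.916667.
f(m₁)=30.036458, f(m₂)=36.859375, f(m₃)=44.751736, f(m₄)=53.796875, f(m₅)=64.078125, f(m₆)=75.678819.
h·[f(m₁) + f(m₂) + f(m₃) + f(m₄) + f(m₅) + f(m₆)] = 0.166667·(305.201389) = 50.8669.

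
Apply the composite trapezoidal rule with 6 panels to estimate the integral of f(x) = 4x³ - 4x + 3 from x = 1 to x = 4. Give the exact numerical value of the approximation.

237.75

h = (4 − 1)/6 = 0.5.
Nodes x₀,…,x₆ = 1, 1.5, 2, 2.5, 3, 3.5, 4.
f(x) = 4x³ - 4x + 3: f₀=3, f₁=10.5, f₂=27, f₃=55.5, f₄=99, f₅=160.5, f₆=243.
(h/2)·[f₀ + 2f₁ + 2f₂ + 2f₃ + 2f₄ + 2f₅ + f₆] = 0.25·(951) = 237.75.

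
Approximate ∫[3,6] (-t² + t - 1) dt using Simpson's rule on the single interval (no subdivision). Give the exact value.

-52.5

S = (b−a)/6 · [f(3) + 4f(4.5) + f(6)] = 0.5·[(-7) + 4·(-16.75) + (-31)] = -52.5.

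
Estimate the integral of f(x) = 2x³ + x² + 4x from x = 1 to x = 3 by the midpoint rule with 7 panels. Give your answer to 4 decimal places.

64.4898

h = (3 − 1)/7 = 0.285714.
Midpoints m₁,…,m₇ = 1.142857, 1.428571, 1.714286, 2, 2.285714, 2.571429, 2.857143.
f(m₁)=8.862974, f(m₂)=13.586006, f(m₃)=19.871720, f(m₄)=28, f(m₅)=38.250729, f(m₆)=50.903790, f(m₇)=66.239067.
h·[f(m₁) + f(m₂) + f(m₃) + f(m₄) + f(m₅) + f(m₆) + f(m₇)] = 0.285714·(225.714286) = 64.4898.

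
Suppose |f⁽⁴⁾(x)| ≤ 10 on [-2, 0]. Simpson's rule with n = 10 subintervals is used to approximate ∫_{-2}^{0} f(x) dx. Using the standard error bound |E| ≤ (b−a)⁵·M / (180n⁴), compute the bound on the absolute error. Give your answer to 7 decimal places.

0.0001778

|E| ≤ (2)⁵·10 / (180·10⁴) = 320/1800000 = 0.0001778.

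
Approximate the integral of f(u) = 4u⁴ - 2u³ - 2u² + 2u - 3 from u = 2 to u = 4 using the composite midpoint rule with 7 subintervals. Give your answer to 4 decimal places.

h = (4 − 2)/7 = 0.285714.
Midpoints m₁,…,m₇ = 2.142857, 2.428571, 2.714286, 3, 3.285714, 3.571429, 3.857143.
f(m₁)=56.762599, f(m₂)=100.557684, f(m₃)=164.810912, f(m₄)=255, f(m₅)=377.242399, f(m₆)=538.295294, f(m₇)=745.555602.
h·[f(m₁) + f(m₂) + f(m₃) + f(m₄) + f(m₅) + f(m₆) + f(m₇)] = 0.285714·(2238.224490) = 639.4927.

639.4927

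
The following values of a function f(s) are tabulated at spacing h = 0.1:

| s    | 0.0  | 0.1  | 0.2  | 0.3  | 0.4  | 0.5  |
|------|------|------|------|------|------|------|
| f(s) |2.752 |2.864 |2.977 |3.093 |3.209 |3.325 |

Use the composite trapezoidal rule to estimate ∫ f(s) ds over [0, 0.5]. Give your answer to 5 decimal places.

1.51815

h = 0.1, n = 5.
(h/2)·[y₀ + 2y₁ + 2y₂ + 2y₃ + 2y₄ + y₅] = 0.05·(30.363) = 1.51815.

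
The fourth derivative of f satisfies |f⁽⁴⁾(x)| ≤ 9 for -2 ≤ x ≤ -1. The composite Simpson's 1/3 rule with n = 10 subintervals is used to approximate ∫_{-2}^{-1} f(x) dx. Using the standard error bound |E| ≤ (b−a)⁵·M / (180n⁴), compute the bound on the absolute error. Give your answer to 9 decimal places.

|E| ≤ (1)⁵·9 / (180·10⁴) = 9/1800000 = 0.000005000.

0.000005000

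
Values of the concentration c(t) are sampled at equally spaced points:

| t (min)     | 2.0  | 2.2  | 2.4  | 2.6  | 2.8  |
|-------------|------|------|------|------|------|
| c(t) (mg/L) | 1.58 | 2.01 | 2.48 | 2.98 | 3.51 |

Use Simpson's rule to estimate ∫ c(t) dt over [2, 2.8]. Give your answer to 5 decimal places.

2.00067

h = 0.2, n = 4.
(h/3)·[y₀ + 4y₁ + 2y₂ + 4y₃ + y₄] = 0.066667·(30.01) = 2.00067.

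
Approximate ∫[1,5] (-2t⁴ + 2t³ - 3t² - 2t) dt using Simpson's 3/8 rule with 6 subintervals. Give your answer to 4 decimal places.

-1086.0741

h = (5 − 1)/6 = 0.666667.
Nodes t₀,…,t₆ = 1, 1.666667, 2.333333, 3, 3.666667, 4.333333, 5.
f(t) = -2t⁴ + 2t³ - 3t² - 2t: f₀=-5, f₁=-17.839506, f₂=-54.876543, f₃=-141, f₄=-310.580247, f₅=-607.469136, f₆=-1085.
(3h/8)·[f₀ + 3f₁ + 3f₂ + 2f₃ + 3f₄ + 3f₅ + f₆] = 0.25·(-4344.296296) = -1086.0741.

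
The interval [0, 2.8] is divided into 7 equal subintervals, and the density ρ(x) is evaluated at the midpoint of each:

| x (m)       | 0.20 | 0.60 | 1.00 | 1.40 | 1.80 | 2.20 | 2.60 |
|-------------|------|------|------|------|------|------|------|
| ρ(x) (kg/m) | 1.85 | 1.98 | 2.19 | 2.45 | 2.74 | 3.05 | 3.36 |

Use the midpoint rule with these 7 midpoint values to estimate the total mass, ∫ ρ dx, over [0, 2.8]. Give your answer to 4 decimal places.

7.0480

h = 0.4, n = 7.
h·[y(m₁) + y(m₂) + y(m₃) + y(m₄) + y(m₅) + y(m₆) + y(m₇)] = 0.4·(17.62) = 7.0480.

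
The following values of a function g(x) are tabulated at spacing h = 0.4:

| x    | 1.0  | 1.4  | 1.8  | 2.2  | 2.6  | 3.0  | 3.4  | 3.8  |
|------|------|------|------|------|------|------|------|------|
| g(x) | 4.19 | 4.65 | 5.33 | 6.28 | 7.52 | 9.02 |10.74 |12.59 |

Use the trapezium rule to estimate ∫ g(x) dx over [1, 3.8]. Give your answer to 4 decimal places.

20.7720

h = 0.4, n = 7.
(h/2)·[y₀ + 2y₁ + 2y₂ + 2y₃ + 2y₄ + 2y₅ + 2y₆ + y₇] = 0.2·(103.86) = 20.7720.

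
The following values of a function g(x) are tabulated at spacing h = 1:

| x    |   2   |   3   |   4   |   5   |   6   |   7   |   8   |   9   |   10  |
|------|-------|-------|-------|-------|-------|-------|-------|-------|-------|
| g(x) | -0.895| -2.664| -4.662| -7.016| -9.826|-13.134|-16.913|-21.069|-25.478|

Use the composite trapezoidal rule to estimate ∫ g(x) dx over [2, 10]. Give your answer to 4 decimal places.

h = 1, n = 8.
(h/2)·[y₀ + 2y₁ + 2y₂ + 2y₃ + 2y₄ + 2y₅ + 2y₆ + 2y₇ + y₈] = 0.5·(-176.941) = -88.4705.

-88.4705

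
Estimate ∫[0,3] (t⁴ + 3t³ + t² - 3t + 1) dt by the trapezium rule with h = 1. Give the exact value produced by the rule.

124

h = (3 − 0)/3 = 1.
Nodes t₀,…,t₃ = 0, 1, 2, 3.
f(t) = t⁴ + 3t³ + t² - 3t + 1: f₀=1, f₁=3, f₂=39, f₃=163.
(h/2)·[f₀ + 2f₁ + 2f₂ + f₃] = 0.5·(248) = 124.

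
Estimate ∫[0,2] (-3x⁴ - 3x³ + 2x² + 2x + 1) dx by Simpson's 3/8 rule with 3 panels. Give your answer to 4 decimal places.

-20.2222

h = (2 − 0)/3 = 0.666667.
Nodes x₀,…,x₃ = 0, 0.666667, 1.333333, 2.
f(x) = -3x⁴ - 3x³ + 2x² + 2x + 1: f₀=1, f₁=1.740741, f₂=-9.370370, f₃=-59.
(3h/8)·[f₀ + 3f₁ + 3f₂ + f₃] = 0.25·(-80.888889) = -20.2222.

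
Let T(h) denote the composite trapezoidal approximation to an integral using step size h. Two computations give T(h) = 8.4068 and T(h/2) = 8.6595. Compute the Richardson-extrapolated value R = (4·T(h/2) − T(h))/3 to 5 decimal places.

8.74373

R = (4·T(h/2) − T(h)) / 3 = (4·8.6595 − 8.4068)/3 = (26.2312)/3 = 8.74373.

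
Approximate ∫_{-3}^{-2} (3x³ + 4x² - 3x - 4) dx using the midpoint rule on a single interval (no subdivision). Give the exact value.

-18.375

M = (b−a)·f(-2.5) = 1·(-18.375) = -18.375.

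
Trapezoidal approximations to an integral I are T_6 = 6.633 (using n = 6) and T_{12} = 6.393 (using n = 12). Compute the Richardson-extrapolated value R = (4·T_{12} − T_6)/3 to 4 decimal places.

6.3130

R = (4·T_{12} − T_6) / 3 = (4·6.393 − 6.633)/3 = (18.939)/3 = 6.3130.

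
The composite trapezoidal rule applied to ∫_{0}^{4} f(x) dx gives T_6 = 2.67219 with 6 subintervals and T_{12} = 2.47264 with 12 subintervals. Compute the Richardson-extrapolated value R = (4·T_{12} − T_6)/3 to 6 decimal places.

2.406123

R = (4·T_{12} − T_6) / 3 = (4·2.47264 − 2.67219)/3 = (7.21837)/3 = 2.406123.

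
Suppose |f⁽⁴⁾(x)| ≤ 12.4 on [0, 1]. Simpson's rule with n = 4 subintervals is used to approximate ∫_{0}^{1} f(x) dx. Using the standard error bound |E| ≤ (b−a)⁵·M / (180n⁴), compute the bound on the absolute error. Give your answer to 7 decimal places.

|E| ≤ (1)⁵·12.4 / (180·4⁴) = 12.4/46080 = 0.0002691.

0.0002691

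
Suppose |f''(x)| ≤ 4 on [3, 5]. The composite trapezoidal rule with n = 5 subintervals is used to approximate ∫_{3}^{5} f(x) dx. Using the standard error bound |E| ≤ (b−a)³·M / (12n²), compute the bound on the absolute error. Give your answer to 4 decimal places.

|E| ≤ (2)³·4 / (12·5²) = 32/300 = 0.1067.

0.1067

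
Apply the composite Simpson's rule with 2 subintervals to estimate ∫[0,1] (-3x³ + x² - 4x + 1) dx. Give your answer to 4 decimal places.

h = (1 − 0)/2 = 0.5.
Nodes x₀,…,x₂ = 0, 0.5, 1.
f(x) = -3x³ + x² - 4x + 1: f₀=1, f₁=-1.125, f₂=-5.
(h/3)·[f₀ + 4f₁ + f₂] = 0.166667·(-8.5) = -1.4167.

-1.4167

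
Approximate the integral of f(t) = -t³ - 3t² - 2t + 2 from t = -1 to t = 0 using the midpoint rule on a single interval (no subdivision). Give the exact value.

M = (b−a)·f(-0.5) = 1·(2.375) = 2.375.

2.375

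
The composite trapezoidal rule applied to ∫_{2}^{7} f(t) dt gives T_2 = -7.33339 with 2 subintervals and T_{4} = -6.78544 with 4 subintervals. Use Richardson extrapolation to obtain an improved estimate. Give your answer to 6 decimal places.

-6.602790

R = (4·T_{4} − T_2) / 3 = (4·(-6.78544) − (-7.33339))/3 = (-19.80837)/3 = -6.602790.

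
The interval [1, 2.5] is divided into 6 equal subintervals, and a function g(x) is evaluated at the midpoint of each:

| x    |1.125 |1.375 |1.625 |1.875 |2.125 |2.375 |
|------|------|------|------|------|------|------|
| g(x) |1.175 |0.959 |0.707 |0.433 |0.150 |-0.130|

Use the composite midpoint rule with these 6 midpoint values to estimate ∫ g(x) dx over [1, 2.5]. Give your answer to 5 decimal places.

0.82350

h = 0.25, n = 6.
h·[y(m₁) + y(m₂) + y(m₃) + y(m₄) + y(m₅) + y(m₆)] = 0.25·(3.294) = 0.82350.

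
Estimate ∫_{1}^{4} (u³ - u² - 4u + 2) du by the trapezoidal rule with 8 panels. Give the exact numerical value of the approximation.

h = (4 − 1)/8 = 0.375.
Nodes u₀,…,u₈ = 1, 1.375, 1.75, 2.125, 2.5, 2.875, 3.25, 3.625, 4.
f(u) = u³ - u² - 4u + 2: f₀=-2, f₁=-2.791015625, f₂=-2.703125, f₃=-1.419921875, f₄=1.375, f₅=5.998046875, f₆=12.765625, f₇=21.994140625, f₈=34.
(h/2)·[f₀ + 2f₁ + 2f₂ + 2f₃ + 2f₄ + 2f₅ + 2f₆ + 2f₇ + f₈] = 0.1875·(102.4375) = 19.20703125.

19.20703125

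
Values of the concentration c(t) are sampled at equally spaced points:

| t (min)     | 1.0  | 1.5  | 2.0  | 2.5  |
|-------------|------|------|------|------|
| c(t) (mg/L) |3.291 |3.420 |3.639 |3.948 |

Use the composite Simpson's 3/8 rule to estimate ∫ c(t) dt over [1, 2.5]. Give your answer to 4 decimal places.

5.3280

h = 0.5, n = 3.
(3h/8)·[y₀ + 3y₁ + 3y₂ + y₃] = 0.1875·(28.416) = 5.3280.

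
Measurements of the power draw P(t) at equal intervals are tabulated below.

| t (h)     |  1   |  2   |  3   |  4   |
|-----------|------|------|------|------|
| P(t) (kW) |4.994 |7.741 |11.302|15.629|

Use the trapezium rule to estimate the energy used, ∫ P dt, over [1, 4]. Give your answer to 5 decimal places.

29.35450

h = 1, n = 3.
(h/2)·[y₀ + 2y₁ + 2y₂ + y₃] = 0.5·(58.709) = 29.35450.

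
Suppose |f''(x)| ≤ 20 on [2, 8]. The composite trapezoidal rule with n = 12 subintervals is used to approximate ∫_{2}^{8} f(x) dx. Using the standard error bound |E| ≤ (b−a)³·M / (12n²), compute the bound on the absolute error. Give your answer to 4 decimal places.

2.5000

|E| ≤ (6)³·20 / (12·12²) = 4320/1728 = 2.5000.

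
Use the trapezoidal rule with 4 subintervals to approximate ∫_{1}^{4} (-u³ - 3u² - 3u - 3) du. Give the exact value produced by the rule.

h = (4 − 1)/4 = 0.75.
Nodes u₀,…,u₄ = 1, 1.75, 2.5, 3.25, 4.
f(u) = -u³ - 3u² - 3u - 3: f₀=-10, f₁=-22.796875, f₂=-44.875, f₃=-78.765625, f₄=-127.
(h/2)·[f₀ + 2f₁ + 2f₂ + 2f₃ + f₄] = 0.375·(-429.875) = -161.203125.

-161.203125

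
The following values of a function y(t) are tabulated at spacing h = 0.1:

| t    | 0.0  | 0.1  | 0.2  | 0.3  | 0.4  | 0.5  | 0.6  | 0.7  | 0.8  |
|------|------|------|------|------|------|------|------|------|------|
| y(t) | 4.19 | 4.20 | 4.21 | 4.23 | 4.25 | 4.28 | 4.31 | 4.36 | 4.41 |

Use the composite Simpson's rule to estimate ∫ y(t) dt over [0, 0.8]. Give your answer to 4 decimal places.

3.4140

h = 0.1, n = 8.
(h/3)·[y₀ + 4y₁ + 2y₂ + 4y₃ + 2y₄ + 4y₅ + 2y₆ + 4y₇ + y₈] = 0.033333·(102.42) = 3.4140.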